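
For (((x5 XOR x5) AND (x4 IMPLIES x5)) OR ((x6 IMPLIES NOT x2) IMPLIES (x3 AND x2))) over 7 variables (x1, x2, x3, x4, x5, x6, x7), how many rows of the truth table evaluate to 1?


Formula: (((x5 XOR x5) AND (x4 IMPLIES x5)) OR ((x6 IMPLIES NOT x2) IMPLIES (x3 AND x2))) over 7 vars (128 rows)
Evaluate each row (x1, x2, x3, x4, x5, x6, x7 as bits, MSB first):
  row 0 [0000000]: (((0 XOR 0) AND (0 IMPLIES 0)) OR ((0 IMPLIES NOT 0) IMPLIES (0 AND 0))) -> 0
  row 1 [0000001]: (((0 XOR 0) AND (0 IMPLIES 0)) OR ((0 IMPLIES NOT 0) IMPLIES (0 AND 0))) -> 0
  row 2 [0000010]: (((0 XOR 0) AND (0 IMPLIES 0)) OR ((1 IMPLIES NOT 0) IMPLIES (0 AND 0))) -> 0
  row 3 [0000011]: (((0 XOR 0) AND (0 IMPLIES 0)) OR ((1 IMPLIES NOT 0) IMPLIES (0 AND 0))) -> 0
  row 4 [0000100]: (((1 XOR 1) AND (0 IMPLIES 1)) OR ((0 IMPLIES NOT 0) IMPLIES (0 AND 0))) -> 0
  (every remaining row is evaluated the same way; all 128 results are listed next)
Full result column, 8 rows per line (x1,x2,x3,x4 fixed per line; x5,x6,x7 runs 000..111 left to right):
  rows 0-7 [x1,x2,x3,x4=0000]: 00000000  (ones: 0)
  rows 8-15 [x1,x2,x3,x4=0001]: 00000000  (ones: 0)
  rows 16-23 [x1,x2,x3,x4=0010]: 00000000  (ones: 0)
  rows 24-31 [x1,x2,x3,x4=0011]: 00000000  (ones: 0)
  rows 32-39 [x1,x2,x3,x4=0100]: 00110011  (ones: 4)
  rows 40-47 [x1,x2,x3,x4=0101]: 00110011  (ones: 4)
  rows 48-55 [x1,x2,x3,x4=0110]: 11111111  (ones: 8)
  rows 56-63 [x1,x2,x3,x4=0111]: 11111111  (ones: 8)
  rows 64-71 [x1,x2,x3,x4=1000]: 00000000  (ones: 0)
  rows 72-79 [x1,x2,x3,x4=1001]: 00000000  (ones: 0)
  rows 80-87 [x1,x2,x3,x4=1010]: 00000000  (ones: 0)
  rows 88-95 [x1,x2,x3,x4=1011]: 00000000  (ones: 0)
  rows 96-103 [x1,x2,x3,x4=1100]: 00110011  (ones: 4)
  rows 104-111 [x1,x2,x3,x4=1101]: 00110011  (ones: 4)
  rows 112-119 [x1,x2,x3,x4=1110]: 11111111  (ones: 8)
  rows 120-127 [x1,x2,x3,x4=1111]: 11111111  (ones: 8)
Count of 1-rows = 0+0+0+0+4+4+8+8+0+0+0+0+4+4+8+8 = 48

48


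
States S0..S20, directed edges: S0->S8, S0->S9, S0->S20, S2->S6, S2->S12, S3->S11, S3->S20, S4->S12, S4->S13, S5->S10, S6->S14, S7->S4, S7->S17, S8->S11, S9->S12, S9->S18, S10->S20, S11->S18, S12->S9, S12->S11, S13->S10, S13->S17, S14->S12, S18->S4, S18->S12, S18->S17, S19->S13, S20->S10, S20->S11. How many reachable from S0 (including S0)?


BFS from S0:
  layer 0: {S0}
  layer 1: {S8, S9, S20}
  layer 2: {S10, S11, S12, S18}
  layer 3: {S4, S17}
  layer 4: {S13}
Reachable set: {S0, S4, S8, S9, S10, S11, S12, S13, S17, S18, S20}
Count = 11

11


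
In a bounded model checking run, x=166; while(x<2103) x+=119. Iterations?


Step 1: x goes from 166 toward 2103 by 119; the body runs while x<2103, so iterations = ceil((bound-start)/step)
Step 2: Distance=1937
Step 3: ceil(1937/119)=17

17


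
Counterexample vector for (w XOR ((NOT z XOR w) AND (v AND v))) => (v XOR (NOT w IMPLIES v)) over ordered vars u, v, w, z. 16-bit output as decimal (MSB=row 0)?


F1 = (w XOR ((NOT z XOR w) AND (v AND v)))
F2 = (v XOR (NOT w IMPLIES v))
Counterexample to F1=>F2 is where F1=1 and F2=0.
Evaluate each row (bits = u,v,w,z, MSB first):
  row 0 [0000]: F1=0 F2=0 -> F1&~F2 -> 0
  row 1 [0001]: F1=0 F2=0 -> F1&~F2 -> 0
  row 2 [0010]: F1=1 F2=1 -> F1&~F2 -> 0
  row 3 [0011]: F1=1 F2=1 -> F1&~F2 -> 0
  row 4 [0100]: F1=1 F2=0 -> F1&~F2 -> 1
  row 5 [0101]: F1=0 F2=0 -> F1&~F2 -> 0
  row 6 [0110]: F1=1 F2=0 -> F1&~F2 -> 1
  row 7 [0111]: F1=0 F2=0 -> F1&~F2 -> 0
  row 8 [1000]: F1=0 F2=0 -> F1&~F2 -> 0
  row 9 [1001]: F1=0 F2=0 -> F1&~F2 -> 0
  row 10 [1010]: F1=1 F2=1 -> F1&~F2 -> 0
  row 11 [1011]: F1=1 F2=1 -> F1&~F2 -> 0
  row 12 [1100]: F1=1 F2=0 -> F1&~F2 -> 1
  row 13 [1101]: F1=0 F2=0 -> F1&~F2 -> 0
  row 14 [1110]: F1=1 F2=0 -> F1&~F2 -> 1
  row 15 [1111]: F1=0 F2=0 -> F1&~F2 -> 0
Full result column, 4 rows per line (u,v fixed per line; w,z runs 00..11 left to right):
  rows 0-3 [u,v=00]: 0000  = hex 0
  rows 4-7 [u,v=01]: 1010  = hex A
  rows 8-11 [u,v=10]: 0000  = hex 0
  rows 12-15 [u,v=11]: 1010  = hex A
Counterexample vector (row 0 .. row 15) = 0000101000001010
Output column grouped in 4s = 0000 1010 0000 1010 = 0x0A0A
Convert to decimal digit by digit (value = value*16 + digit):
  0 -> 0
  0*16 + 10 (A) = 10
  10*16 + 0 = 160
  160*16 + 10 (A) = 2570
Decimal = 2570

2570


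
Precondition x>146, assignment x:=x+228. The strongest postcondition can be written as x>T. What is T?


Formula: sp(P, x:=E) = exists old_x. (x = E[old_x/x]) AND P[old_x/x] (old_x is the value of x before the assignment; eliminate old_x by solving x = E[old_x/x] for old_x)
Step 1: Precondition P: x>146, i.e. old_x > 146
Step 2: Assignment gives x = old_x + 228, so old_x = x - 228
Step 3: Substitute into P: x - 228 > 146
Step 4: Simplify: x > 146+228 = 374

374


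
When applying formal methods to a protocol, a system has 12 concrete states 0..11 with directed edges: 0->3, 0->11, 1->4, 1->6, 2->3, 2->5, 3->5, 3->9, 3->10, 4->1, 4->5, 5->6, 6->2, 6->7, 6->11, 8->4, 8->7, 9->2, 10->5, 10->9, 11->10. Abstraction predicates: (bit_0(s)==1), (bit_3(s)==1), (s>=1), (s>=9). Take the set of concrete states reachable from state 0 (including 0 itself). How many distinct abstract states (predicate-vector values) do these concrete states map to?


BFS from 0:
Concrete reachable: {0, 2, 3, 5, 6, 7, 9, 10, 11}
Abstract via predicates (bit_0(s)==1), (bit_3(s)==1), (s>=1), (s>=9):
  (0,0,0,0) <- {0}
  (0,0,1,0) <- {2, 6}
  (0,1,1,1) <- {10}
  (1,0,1,0) <- {3, 5, 7}
  (1,1,1,1) <- {9, 11}
Distinct abstract states = 5

5


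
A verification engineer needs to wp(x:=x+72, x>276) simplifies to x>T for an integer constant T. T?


Formula: wp(x:=E, P) = P[E/x] (substitute E for x in postcondition)
Step 1: Postcondition: x>276
Step 2: Substitute x+72 for x: x+72>276
Step 3: Solve for x: x > 276-72 = 204

204


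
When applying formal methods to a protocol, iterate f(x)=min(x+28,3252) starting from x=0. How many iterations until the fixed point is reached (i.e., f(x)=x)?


Step 1: x=0, cap=3252, increment=28
Step 2: x grows by 28 each step until capped at 3252; fixed point is x=3252
Step 3: iterations = ceil(3252/28) = 117

117


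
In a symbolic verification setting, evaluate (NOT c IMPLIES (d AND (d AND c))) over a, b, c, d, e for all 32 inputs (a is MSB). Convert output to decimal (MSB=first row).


Formula: (NOT c IMPLIES (d AND (d AND c))) over a, b, c, d, e (32 rows)
Evaluate each row (bits = a,b,c,d,e, MSB first):
  row 0 [00000]: (NOT 0 IMPLIES (0 AND (0 AND 0))) -> 0
  row 1 [00001]: (NOT 0 IMPLIES (0 AND (0 AND 0))) -> 0
  row 2 [00010]: (NOT 0 IMPLIES (1 AND (1 AND 0))) -> 0
  row 3 [00011]: (NOT 0 IMPLIES (1 AND (1 AND 0))) -> 0
  row 4 [00100]: (NOT 1 IMPLIES (0 AND (0 AND 1))) -> 1
  row 5 [00101]: (NOT 1 IMPLIES (0 AND (0 AND 1))) -> 1
  row 6 [00110]: (NOT 1 IMPLIES (1 AND (1 AND 1))) -> 1
  row 7 [00111]: (NOT 1 IMPLIES (1 AND (1 AND 1))) -> 1
  row 8 [01000]: (NOT 0 IMPLIES (0 AND (0 AND 0))) -> 0
  row 9 [01001]: (NOT 0 IMPLIES (0 AND (0 AND 0))) -> 0
  row 10 [01010]: (NOT 0 IMPLIES (1 AND (1 AND 0))) -> 0
  row 11 [01011]: (NOT 0 IMPLIES (1 AND (1 AND 0))) -> 0
  row 12 [01100]: (NOT 1 IMPLIES (0 AND (0 AND 1))) -> 1
  row 13 [01101]: (NOT 1 IMPLIES (0 AND (0 AND 1))) -> 1
  row 14 [01110]: (NOT 1 IMPLIES (1 AND (1 AND 1))) -> 1
  row 15 [01111]: (NOT 1 IMPLIES (1 AND (1 AND 1))) -> 1
  row 16 [10000]: (NOT 0 IMPLIES (0 AND (0 AND 0))) -> 0
  row 17 [10001]: (NOT 0 IMPLIES (0 AND (0 AND 0))) -> 0
  row 18 [10010]: (NOT 0 IMPLIES (1 AND (1 AND 0))) -> 0
  row 19 [10011]: (NOT 0 IMPLIES (1 AND (1 AND 0))) -> 0
  row 20 [10100]: (NOT 1 IMPLIES (0 AND (0 AND 1))) -> 1
  row 21 [10101]: (NOT 1 IMPLIES (0 AND (0 AND 1))) -> 1
  row 22 [10110]: (NOT 1 IMPLIES (1 AND (1 AND 1))) -> 1
  row 23 [10111]: (NOT 1 IMPLIES (1 AND (1 AND 1))) -> 1
  row 24 [11000]: (NOT 0 IMPLIES (0 AND (0 AND 0))) -> 0
  row 25 [11001]: (NOT 0 IMPLIES (0 AND (0 AND 0))) -> 0
  row 26 [11010]: (NOT 0 IMPLIES (1 AND (1 AND 0))) -> 0
  row 27 [11011]: (NOT 0 IMPLIES (1 AND (1 AND 0))) -> 0
  row 28 [11100]: (NOT 1 IMPLIES (0 AND (0 AND 1))) -> 1
  row 29 [11101]: (NOT 1 IMPLIES (0 AND (0 AND 1))) -> 1
  row 30 [11110]: (NOT 1 IMPLIES (1 AND (1 AND 1))) -> 1
  row 31 [11111]: (NOT 1 IMPLIES (1 AND (1 AND 1))) -> 1
Full result column, 4 rows per line (a,b,c fixed per line; d,e runs 00..11 left to right):
  rows 0-3 [a,b,c=000]: 0000  = hex 0
  rows 4-7 [a,b,c=001]: 1111  = hex F
  rows 8-11 [a,b,c=010]: 0000  = hex 0
  rows 12-15 [a,b,c=011]: 1111  = hex F
  rows 16-19 [a,b,c=100]: 0000  = hex 0
  rows 20-23 [a,b,c=101]: 1111  = hex F
  rows 24-27 [a,b,c=110]: 0000  = hex 0
  rows 28-31 [a,b,c=111]: 1111  = hex F
Output column (row 0 .. row 31) = 00001111000011110000111100001111
Output column grouped in 4s = 0000 1111 0000 1111 0000 1111 0000 1111 = 0x0F0F0F0F
Convert to decimal digit by digit (value = value*16 + digit):
  0 -> 0
  0*16 + 15 (F) = 15
  15*16 + 0 = 240
  240*16 + 15 (F) = 3855
  3855*16 + 0 = 61680
  61680*16 + 15 (F) = 986895
  986895*16 + 0 = 15790320
  15790320*16 + 15 (F) = 252645135
Decimal = 252645135

252645135


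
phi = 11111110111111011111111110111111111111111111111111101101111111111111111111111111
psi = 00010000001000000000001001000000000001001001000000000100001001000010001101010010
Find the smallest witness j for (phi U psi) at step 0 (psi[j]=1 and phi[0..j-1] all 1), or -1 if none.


(phi U psi) at 0: need smallest j with psi[j]=1 and phi[i]=1 for all i in [0,j).
Scan from step 0:
  step 0: phi=1, psi=0 -> continue
  step 1: phi=1, psi=0 -> continue
  step 2: phi=1, psi=0 -> continue
  step 3: psi=1 and phi held for [0,3) -> witness found
Witness step = 3

3


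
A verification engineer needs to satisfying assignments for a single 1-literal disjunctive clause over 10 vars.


Step 1: Total=2^10=1024
Step 2: Unsat when all 1 false: 2^9=512
Step 3: Sat=1024-512=512

512


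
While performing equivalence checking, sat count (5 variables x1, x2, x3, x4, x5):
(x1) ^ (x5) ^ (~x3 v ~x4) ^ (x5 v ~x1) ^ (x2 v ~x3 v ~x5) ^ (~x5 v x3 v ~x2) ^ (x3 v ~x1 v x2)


CNF with 7 clauses over 5 vars (32 assignments).
An assignment satisfies CNF iff every clause has >=1 true literal.
Check each row (bits = x1,x2,x3,x4,x5; clause T/F shown):
  row 0 [00000]: clauses=FFTTTTT -> 0
  row 1 [00001]: clauses=FTTTTTT -> 0
  row 2 [00010]: clauses=FFTTTTT -> 0
  row 3 [00011]: clauses=FTTTTTT -> 0
  row 4 [00100]: clauses=FFTTTTT -> 0
  row 5 [00101]: clauses=FTTTFTT -> 0
  row 6 [00110]: clauses=FFFTTTT -> 0
  row 7 [00111]: clauses=FTFTFTT -> 0
  row 8 [01000]: clauses=FFTTTTT -> 0
  row 9 [01001]: clauses=FTTTTFT -> 0
  row 10 [01010]: clauses=FFTTTTT -> 0
  row 11 [01011]: clauses=FTTTTFT -> 0
  row 12 [01100]: clauses=FFTTTTT -> 0
  row 13 [01101]: clauses=FTTTTTT -> 0
  row 14 [01110]: clauses=FFFTTTT -> 0
  row 15 [01111]: clauses=FTFTTTT -> 0
  row 16 [10000]: clauses=TFTFTTF -> 0
  row 17 [10001]: clauses=TTTTTTF -> 0
  row 18 [10010]: clauses=TFTFTTF -> 0
  row 19 [10011]: clauses=TTTTTTF -> 0
  row 20 [10100]: clauses=TFTFTTT -> 0
  row 21 [10101]: clauses=TTTTFTT -> 0
  row 22 [10110]: clauses=TFFFTTT -> 0
  row 23 [10111]: clauses=TTFTFTT -> 0
  row 24 [11000]: clauses=TFTFTTT -> 0
  row 25 [11001]: clauses=TTTTTFT -> 0
  row 26 [11010]: clauses=TFTFTTT -> 0
  row 27 [11011]: clauses=TTTTTFT -> 0
  row 28 [11100]: clauses=TFTFTTT -> 0
  row 29 [11101]: clauses=TTTTTTT -> 1
  row 30 [11110]: clauses=TFFFTTT -> 0
  row 31 [11111]: clauses=TTFTTTT -> 0
Full result column, 8 rows per line (x1,x2 fixed per line; x3,x4,x5 runs 000..111 left to right):
  rows 0-7 [x1,x2=00]: 00000000  (ones: 0)
  rows 8-15 [x1,x2=01]: 00000000  (ones: 0)
  rows 16-23 [x1,x2=10]: 00000000  (ones: 0)
  rows 24-31 [x1,x2=11]: 00000100  (ones: 1)
Satisfying assignments = 0+0+0+1 = 1

1


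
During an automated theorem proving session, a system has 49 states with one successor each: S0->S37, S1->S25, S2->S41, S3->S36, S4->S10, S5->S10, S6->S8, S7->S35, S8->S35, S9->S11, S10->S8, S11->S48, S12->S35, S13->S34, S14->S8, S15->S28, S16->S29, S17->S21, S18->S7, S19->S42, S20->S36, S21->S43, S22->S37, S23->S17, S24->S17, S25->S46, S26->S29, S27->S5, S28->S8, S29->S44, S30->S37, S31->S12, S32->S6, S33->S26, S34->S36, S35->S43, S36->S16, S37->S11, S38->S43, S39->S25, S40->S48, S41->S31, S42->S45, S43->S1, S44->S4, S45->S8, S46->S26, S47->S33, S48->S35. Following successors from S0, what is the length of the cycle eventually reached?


Trace from S0 until a state repeats:
  S0 -> S37 -> S11 -> S48 -> S35 -> S43 -> S1 -> S25 -> S46 -> S26 -> S29 -> S44 -> S4 -> S10 -> S8 -> S35
S35 first seen at step 4, revisited at step 15.
Cycle length = 15 - 4 = 11

11


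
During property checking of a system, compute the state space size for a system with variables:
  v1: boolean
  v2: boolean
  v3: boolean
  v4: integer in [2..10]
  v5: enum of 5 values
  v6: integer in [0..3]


State space = product of domain sizes of all variables.
Domain sizes:
  v1 (boolean): 2
  v2 (boolean): 2
  v3 (boolean): 2
  v4 (integer in [2..10]): 9
  v5 (enum of 5 values): 5
  v6 (integer in [0..3]): 4
Product = 2 * 2 * 2 * 9 * 5 * 4 = 1440

1440


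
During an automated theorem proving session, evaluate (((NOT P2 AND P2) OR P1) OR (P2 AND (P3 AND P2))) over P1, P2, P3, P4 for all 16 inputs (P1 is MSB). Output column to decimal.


Formula: (((NOT P2 AND P2) OR P1) OR (P2 AND (P3 AND P2))) over P1, P2, P3, P4 (16 rows)
Evaluate each row (bits = P1,P2,P3,P4, MSB first):
  row 0 [0000]: (((NOT 0 AND 0) OR 0) OR (0 AND (0 AND 0))) -> 0
  row 1 [0001]: (((NOT 0 AND 0) OR 0) OR (0 AND (0 AND 0))) -> 0
  row 2 [0010]: (((NOT 0 AND 0) OR 0) OR (0 AND (1 AND 0))) -> 0
  row 3 [0011]: (((NOT 0 AND 0) OR 0) OR (0 AND (1 AND 0))) -> 0
  row 4 [0100]: (((NOT 1 AND 1) OR 0) OR (1 AND (0 AND 1))) -> 0
  row 5 [0101]: (((NOT 1 AND 1) OR 0) OR (1 AND (0 AND 1))) -> 0
  row 6 [0110]: (((NOT 1 AND 1) OR 0) OR (1 AND (1 AND 1))) -> 1
  row 7 [0111]: (((NOT 1 AND 1) OR 0) OR (1 AND (1 AND 1))) -> 1
  row 8 [1000]: (((NOT 0 AND 0) OR 1) OR (0 AND (0 AND 0))) -> 1
  row 9 [1001]: (((NOT 0 AND 0) OR 1) OR (0 AND (0 AND 0))) -> 1
  row 10 [1010]: (((NOT 0 AND 0) OR 1) OR (0 AND (1 AND 0))) -> 1
  row 11 [1011]: (((NOT 0 AND 0) OR 1) OR (0 AND (1 AND 0))) -> 1
  row 12 [1100]: (((NOT 1 AND 1) OR 1) OR (1 AND (0 AND 1))) -> 1
  row 13 [1101]: (((NOT 1 AND 1) OR 1) OR (1 AND (0 AND 1))) -> 1
  row 14 [1110]: (((NOT 1 AND 1) OR 1) OR (1 AND (1 AND 1))) -> 1
  row 15 [1111]: (((NOT 1 AND 1) OR 1) OR (1 AND (1 AND 1))) -> 1
Full result column, 4 rows per line (P1,P2 fixed per line; P3,P4 runs 00..11 left to right):
  rows 0-3 [P1,P2=00]: 0000  = hex 0
  rows 4-7 [P1,P2=01]: 0011  = hex 3
  rows 8-11 [P1,P2=10]: 1111  = hex F
  rows 12-15 [P1,P2=11]: 1111  = hex F
Output column (row 0 .. row 15) = 0000001111111111
Output column grouped in 4s = 0000 0011 1111 1111 = 0x03FF
Convert to decimal digit by digit (value = value*16 + digit):
  0 -> 0
  0*16 + 3 = 3
  3*16 + 15 (F) = 63
  63*16 + 15 (F) = 1023
Decimal = 1023

1023


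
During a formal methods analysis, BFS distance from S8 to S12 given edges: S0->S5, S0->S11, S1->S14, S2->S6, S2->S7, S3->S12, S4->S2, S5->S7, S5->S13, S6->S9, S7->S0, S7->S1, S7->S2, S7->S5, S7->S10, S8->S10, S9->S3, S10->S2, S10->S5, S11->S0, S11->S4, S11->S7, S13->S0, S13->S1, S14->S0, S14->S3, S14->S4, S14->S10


BFS layer-by-layer from S8:
  dist 0: {S8}
  dist 1: {S10}
  dist 2: {S2, S5}
  dist 3: {S6, S7, S13}
  dist 4: {S0, S1, S9}
  dist 5: {S3, S11, S14}
  dist 6: {S4, S12}
  -> S12 reached at distance 6
Shortest path length = 6

6


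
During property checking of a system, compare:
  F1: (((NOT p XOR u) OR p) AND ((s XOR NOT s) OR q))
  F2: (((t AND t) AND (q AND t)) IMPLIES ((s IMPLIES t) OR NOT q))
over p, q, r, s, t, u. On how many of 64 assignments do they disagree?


F1 = (((NOT p XOR u) OR p) AND ((s XOR NOT s) OR q))
F2 = (((t AND t) AND (q AND t)) IMPLIES ((s IMPLIES t) OR NOT q))
Evaluate both on each of 64 rows (bits = p,q,r,s,t,u):
  row 0 [000000]: F1=1 F2=1 -> 0
  row 1 [000001]: F1=0 F2=1 (differ) -> 1
  row 2 [000010]: F1=1 F2=1 -> 0
  row 3 [000011]: F1=0 F2=1 (differ) -> 1
  row 4 [000100]: F1=1 F2=1 -> 0
  (every remaining row is evaluated the same way; all 64 results are listed next)
Full result column, 8 rows per line (p,q,r fixed per line; s,t,u runs 000..111 left to right):
  rows 0-7 [p,q,r=000]: 01010101  (ones: 4)
  rows 8-15 [p,q,r=001]: 01010101  (ones: 4)
  rows 16-23 [p,q,r=010]: 01010101  (ones: 4)
  rows 24-31 [p,q,r=011]: 01010101  (ones: 4)
  rows 32-39 [p,q,r=100]: 00000000  (ones: 0)
  rows 40-47 [p,q,r=101]: 00000000  (ones: 0)
  rows 48-55 [p,q,r=110]: 00000000  (ones: 0)
  rows 56-63 [p,q,r=111]: 00000000  (ones: 0)
Disagreements = 4+4+4+4+0+0+0+0 = 16

16


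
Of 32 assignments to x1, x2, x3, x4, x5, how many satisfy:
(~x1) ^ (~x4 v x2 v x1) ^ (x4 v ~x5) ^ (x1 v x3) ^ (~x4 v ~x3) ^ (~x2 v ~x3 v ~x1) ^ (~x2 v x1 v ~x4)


CNF with 7 clauses over 5 vars (32 assignments).
An assignment satisfies CNF iff every clause has >=1 true literal.
Check each row (bits = x1,x2,x3,x4,x5; clause T/F shown):
  row 0 [00000]: clauses=TTTFTTT -> 0
  row 1 [00001]: clauses=TTFFTTT -> 0
  row 2 [00010]: clauses=TFTFTTT -> 0
  row 3 [00011]: clauses=TFTFTTT -> 0
  row 4 [00100]: clauses=TTTTTTT -> 1
  row 5 [00101]: clauses=TTFTTTT -> 0
  row 6 [00110]: clauses=TFTTFTT -> 0
  row 7 [00111]: clauses=TFTTFTT -> 0
  row 8 [01000]: clauses=TTTFTTT -> 0
  row 9 [01001]: clauses=TTFFTTT -> 0
  row 10 [01010]: clauses=TTTFTTF -> 0
  row 11 [01011]: clauses=TTTFTTF -> 0
  row 12 [01100]: clauses=TTTTTTT -> 1
  row 13 [01101]: clauses=TTFTTTT -> 0
  row 14 [01110]: clauses=TTTTFTF -> 0
  row 15 [01111]: clauses=TTTTFTF -> 0
  row 16 [10000]: clauses=FTTTTTT -> 0
  row 17 [10001]: clauses=FTFTTTT -> 0
  row 18 [10010]: clauses=FTTTTTT -> 0
  row 19 [10011]: clauses=FTTTTTT -> 0
  row 20 [10100]: clauses=FTTTTTT -> 0
  row 21 [10101]: clauses=FTFTTTT -> 0
  row 22 [10110]: clauses=FTTTFTT -> 0
  row 23 [10111]: clauses=FTTTFTT -> 0
  row 24 [11000]: clauses=FTTTTTT -> 0
  row 25 [11001]: clauses=FTFTTTT -> 0
  row 26 [11010]: clauses=FTTTTTT -> 0
  row 27 [11011]: clauses=FTTTTTT -> 0
  row 28 [11100]: clauses=FTTTTFT -> 0
  row 29 [11101]: clauses=FTFTTFT -> 0
  row 30 [11110]: clauses=FTTTFFT -> 0
  row 31 [11111]: clauses=FTTTFFT -> 0
Full result column, 8 rows per line (x1,x2 fixed per line; x3,x4,x5 runs 000..111 left to right):
  rows 0-7 [x1,x2=00]: 00001000  (ones: 1)
  rows 8-15 [x1,x2=01]: 00001000  (ones: 1)
  rows 16-23 [x1,x2=10]: 00000000  (ones: 0)
  rows 24-31 [x1,x2=11]: 00000000  (ones: 0)
Satisfying assignments = 1+1+0+0 = 2

2


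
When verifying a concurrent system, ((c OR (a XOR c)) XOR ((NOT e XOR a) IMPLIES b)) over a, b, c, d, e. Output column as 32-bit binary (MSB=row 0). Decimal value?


Formula: ((c OR (a XOR c)) XOR ((NOT e XOR a) IMPLIES b)) over a, b, c, d, e (32 rows)
Evaluate each row (bits = a,b,c,d,e, MSB first):
  row 0 [00000]: ((0 OR (0 XOR 0)) XOR ((NOT 0 XOR 0) IMPLIES 0)) -> 0
  row 1 [00001]: ((0 OR (0 XOR 0)) XOR ((NOT 1 XOR 0) IMPLIES 0)) -> 1
  row 2 [00010]: ((0 OR (0 XOR 0)) XOR ((NOT 0 XOR 0) IMPLIES 0)) -> 0
  row 3 [00011]: ((0 OR (0 XOR 0)) XOR ((NOT 1 XOR 0) IMPLIES 0)) -> 1
  row 4 [00100]: ((1 OR (0 XOR 1)) XOR ((NOT 0 XOR 0) IMPLIES 0)) -> 1
  row 5 [00101]: ((1 OR (0 XOR 1)) XOR ((NOT 1 XOR 0) IMPLIES 0)) -> 0
  row 6 [00110]: ((1 OR (0 XOR 1)) XOR ((NOT 0 XOR 0) IMPLIES 0)) -> 1
  row 7 [00111]: ((1 OR (0 XOR 1)) XOR ((NOT 1 XOR 0) IMPLIES 0)) -> 0
  row 8 [01000]: ((0 OR (0 XOR 0)) XOR ((NOT 0 XOR 0) IMPLIES 1)) -> 1
  row 9 [01001]: ((0 OR (0 XOR 0)) XOR ((NOT 1 XOR 0) IMPLIES 1)) -> 1
  row 10 [01010]: ((0 OR (0 XOR 0)) XOR ((NOT 0 XOR 0) IMPLIES 1)) -> 1
  row 11 [01011]: ((0 OR (0 XOR 0)) XOR ((NOT 1 XOR 0) IMPLIES 1)) -> 1
  row 12 [01100]: ((1 OR (0 XOR 1)) XOR ((NOT 0 XOR 0) IMPLIES 1)) -> 0
  row 13 [01101]: ((1 OR (0 XOR 1)) XOR ((NOT 1 XOR 0) IMPLIES 1)) -> 0
  row 14 [01110]: ((1 OR (0 XOR 1)) XOR ((NOT 0 XOR 0) IMPLIES 1)) -> 0
  row 15 [01111]: ((1 OR (0 XOR 1)) XOR ((NOT 1 XOR 0) IMPLIES 1)) -> 0
  row 16 [10000]: ((0 OR (1 XOR 0)) XOR ((NOT 0 XOR 1) IMPLIES 0)) -> 0
  row 17 [10001]: ((0 OR (1 XOR 0)) XOR ((NOT 1 XOR 1) IMPLIES 0)) -> 1
  row 18 [10010]: ((0 OR (1 XOR 0)) XOR ((NOT 0 XOR 1) IMPLIES 0)) -> 0
  row 19 [10011]: ((0 OR (1 XOR 0)) XOR ((NOT 1 XOR 1) IMPLIES 0)) -> 1
  row 20 [10100]: ((1 OR (1 XOR 1)) XOR ((NOT 0 XOR 1) IMPLIES 0)) -> 0
  row 21 [10101]: ((1 OR (1 XOR 1)) XOR ((NOT 1 XOR 1) IMPLIES 0)) -> 1
  row 22 [10110]: ((1 OR (1 XOR 1)) XOR ((NOT 0 XOR 1) IMPLIES 0)) -> 0
  row 23 [10111]: ((1 OR (1 XOR 1)) XOR ((NOT 1 XOR 1) IMPLIES 0)) -> 1
  row 24 [11000]: ((0 OR (1 XOR 0)) XOR ((NOT 0 XOR 1) IMPLIES 1)) -> 0
  row 25 [11001]: ((0 OR (1 XOR 0)) XOR ((NOT 1 XOR 1) IMPLIES 1)) -> 0
  row 26 [11010]: ((0 OR (1 XOR 0)) XOR ((NOT 0 XOR 1) IMPLIES 1)) -> 0
  row 27 [11011]: ((0 OR (1 XOR 0)) XOR ((NOT 1 XOR 1) IMPLIES 1)) -> 0
  row 28 [11100]: ((1 OR (1 XOR 1)) XOR ((NOT 0 XOR 1) IMPLIES 1)) -> 0
  row 29 [11101]: ((1 OR (1 XOR 1)) XOR ((NOT 1 XOR 1) IMPLIES 1)) -> 0
  row 30 [11110]: ((1 OR (1 XOR 1)) XOR ((NOT 0 XOR 1) IMPLIES 1)) -> 0
  row 31 [11111]: ((1 OR (1 XOR 1)) XOR ((NOT 1 XOR 1) IMPLIES 1)) -> 0
Full result column, 4 rows per line (a,b,c fixed per line; d,e runs 00..11 left to right):
  rows 0-3 [a,b,c=000]: 0101  = hex 5
  rows 4-7 [a,b,c=001]: 1010  = hex A
  rows 8-11 [a,b,c=010]: 1111  = hex F
  rows 12-15 [a,b,c=011]: 0000  = hex 0
  rows 16-19 [a,b,c=100]: 0101  = hex 5
  rows 20-23 [a,b,c=101]: 0101  = hex 5
  rows 24-27 [a,b,c=110]: 0000  = hex 0
  rows 28-31 [a,b,c=111]: 0000  = hex 0
Output column (row 0 .. row 31) = 01011010111100000101010100000000
Output column grouped in 4s = 0101 1010 1111 0000 0101 0101 0000 0000 = 0x5AF05500
Convert to decimal digit by digit (value = value*16 + digit):
  5 -> 5
  5*16 + 10 (A) = 90
  90*16 + 15 (F) = 1455
  1455*16 + 0 = 23280
  23280*16 + 5 = 372485
  372485*16 + 5 = 5959765
  5959765*16 + 0 = 95356240
  95356240*16 + 0 = 1525699840
Decimal = 1525699840

1525699840


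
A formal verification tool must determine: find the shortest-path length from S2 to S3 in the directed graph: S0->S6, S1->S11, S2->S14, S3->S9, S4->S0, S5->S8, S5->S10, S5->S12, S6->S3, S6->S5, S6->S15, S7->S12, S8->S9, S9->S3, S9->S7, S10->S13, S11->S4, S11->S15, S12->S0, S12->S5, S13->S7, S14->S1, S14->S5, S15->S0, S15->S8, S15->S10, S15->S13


BFS layer-by-layer from S2:
  dist 0: {S2}
  dist 1: {S14}
  dist 2: {S1, S5}
  dist 3: {S8, S10, S11, S12}
  dist 4: {S0, S4, S9, S13, S15}
  dist 5: {S3, S6, S7}
  -> S3 reached at distance 5
Shortest path length = 5

5


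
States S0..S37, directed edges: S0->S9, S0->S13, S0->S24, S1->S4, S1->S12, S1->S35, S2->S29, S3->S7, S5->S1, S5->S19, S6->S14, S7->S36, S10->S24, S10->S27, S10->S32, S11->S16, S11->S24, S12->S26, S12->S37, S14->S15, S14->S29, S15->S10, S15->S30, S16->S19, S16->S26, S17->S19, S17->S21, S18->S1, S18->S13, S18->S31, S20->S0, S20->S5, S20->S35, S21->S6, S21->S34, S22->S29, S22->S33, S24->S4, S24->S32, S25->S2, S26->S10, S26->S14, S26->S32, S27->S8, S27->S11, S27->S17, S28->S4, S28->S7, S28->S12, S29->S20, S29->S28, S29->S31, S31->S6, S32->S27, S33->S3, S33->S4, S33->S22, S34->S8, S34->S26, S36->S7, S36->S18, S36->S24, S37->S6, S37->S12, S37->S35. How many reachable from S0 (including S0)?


BFS from S0:
  layer 0: {S0}
  layer 1: {S9, S13, S24}
  layer 2: {S4, S32}
  layer 3: {S27}
  layer 4: {S8, S11, S17}
  layer 5: {S16, S19, S21}
  layer 6: {S6, S26, S34}
  layer 7: {S10, S14}
  layer 8: {S15, S29}
  layer 9: {S20, S28, S30, S31}
  layer 10: {S5, S7, S12, S35}
  layer 11: {S1, S36, S37}
  layer 12: {S18}
Reachable set: {S0, S1, S4, S5, S6, S7, S8, S9, S10, S11, S12, S13, S14, S15, S16, S17, S18, S19, S20, S21, S24, S26, S27, S28, S29, S30, S31, S32, S34, S35, S36, S37}
Count = 32

32


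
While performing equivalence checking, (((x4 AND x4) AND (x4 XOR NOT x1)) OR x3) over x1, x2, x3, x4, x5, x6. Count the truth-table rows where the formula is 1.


Formula: (((x4 AND x4) AND (x4 XOR NOT x1)) OR x3) over 6 vars (64 rows)
Evaluate each row (x1, x2, x3, x4, x5, x6 as bits, MSB first):
  row 0 [000000]: (((0 AND 0) AND (0 XOR NOT 0)) OR 0) -> 0
  row 1 [000001]: (((0 AND 0) AND (0 XOR NOT 0)) OR 0) -> 0
  row 2 [000010]: (((0 AND 0) AND (0 XOR NOT 0)) OR 0) -> 0
  row 3 [000011]: (((0 AND 0) AND (0 XOR NOT 0)) OR 0) -> 0
  row 4 [000100]: (((1 AND 1) AND (1 XOR NOT 0)) OR 0) -> 0
  (every remaining row is evaluated the same way; all 64 results are listed next)
Full result column, 8 rows per line (x1,x2,x3 fixed per line; x4,x5,x6 runs 000..111 left to right):
  rows 0-7 [x1,x2,x3=000]: 00000000  (ones: 0)
  rows 8-15 [x1,x2,x3=001]: 11111111  (ones: 8)
  rows 16-23 [x1,x2,x3=010]: 00000000  (ones: 0)
  rows 24-31 [x1,x2,x3=011]: 11111111  (ones: 8)
  rows 32-39 [x1,x2,x3=100]: 00001111  (ones: 4)
  rows 40-47 [x1,x2,x3=101]: 11111111  (ones: 8)
  rows 48-55 [x1,x2,x3=110]: 00001111  (ones: 4)
  rows 56-63 [x1,x2,x3=111]: 11111111  (ones: 8)
Count of 1-rows = 0+8+0+8+4+8+4+8 = 40

40


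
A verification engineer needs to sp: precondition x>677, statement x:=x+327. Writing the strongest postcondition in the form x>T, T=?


Formula: sp(P, x:=E) = exists old_x. (x = E[old_x/x]) AND P[old_x/x] (old_x is the value of x before the assignment; eliminate old_x by solving x = E[old_x/x] for old_x)
Step 1: Precondition P: x>677, i.e. old_x > 677
Step 2: Assignment gives x = old_x + 327, so old_x = x - 327
Step 3: Substitute into P: x - 327 > 677
Step 4: Simplify: x > 677+327 = 1004

1004


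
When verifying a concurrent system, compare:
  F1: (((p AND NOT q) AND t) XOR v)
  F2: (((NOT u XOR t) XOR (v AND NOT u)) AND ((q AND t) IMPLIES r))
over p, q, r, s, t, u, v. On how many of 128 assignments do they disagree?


F1 = (((p AND NOT q) AND t) XOR v)
F2 = (((NOT u XOR t) XOR (v AND NOT u)) AND ((q AND t) IMPLIES r))
Evaluate both on each of 128 rows (bits = p,q,r,s,t,u,v):
  row 0 [0000000]: F1=0 F2=1 (differ) -> 1
  row 1 [0000001]: F1=1 F2=0 (differ) -> 1
  row 2 [0000010]: F1=0 F2=0 -> 0
  row 3 [0000011]: F1=1 F2=0 (differ) -> 1
  row 4 [0000100]: F1=0 F2=0 -> 0
  (every remaining row is evaluated the same way; all 128 results are listed next)
Full result column, 8 rows per line (p,q,r,s fixed per line; t,u,v runs 000..111 left to right):
  rows 0-7 [p,q,r,s=0000]: 11010010  (ones: 4)
  rows 8-15 [p,q,r,s=0001]: 11010010  (ones: 4)
  rows 16-23 [p,q,r,s=0010]: 11010010  (ones: 4)
  rows 24-31 [p,q,r,s=0011]: 11010010  (ones: 4)
  rows 32-39 [p,q,r,s=0100]: 11010101  (ones: 5)
  rows 40-47 [p,q,r,s=0101]: 11010101  (ones: 5)
  rows 48-55 [p,q,r,s=0110]: 11010010  (ones: 4)
  rows 56-63 [p,q,r,s=0111]: 11010010  (ones: 4)
  rows 64-71 [p,q,r,s=1000]: 11011101  (ones: 6)
  rows 72-79 [p,q,r,s=1001]: 11011101  (ones: 6)
  rows 80-87 [p,q,r,s=1010]: 11011101  (ones: 6)
  rows 88-95 [p,q,r,s=1011]: 11011101  (ones: 6)
  rows 96-103 [p,q,r,s=1100]: 11010101  (ones: 5)
  rows 104-111 [p,q,r,s=1101]: 11010101  (ones: 5)
  rows 112-119 [p,q,r,s=1110]: 11010010  (ones: 4)
  rows 120-127 [p,q,r,s=1111]: 11010010  (ones: 4)
Disagreements = 4+4+4+4+5+5+4+4+6+6+6+6+5+5+4+4 = 76

76


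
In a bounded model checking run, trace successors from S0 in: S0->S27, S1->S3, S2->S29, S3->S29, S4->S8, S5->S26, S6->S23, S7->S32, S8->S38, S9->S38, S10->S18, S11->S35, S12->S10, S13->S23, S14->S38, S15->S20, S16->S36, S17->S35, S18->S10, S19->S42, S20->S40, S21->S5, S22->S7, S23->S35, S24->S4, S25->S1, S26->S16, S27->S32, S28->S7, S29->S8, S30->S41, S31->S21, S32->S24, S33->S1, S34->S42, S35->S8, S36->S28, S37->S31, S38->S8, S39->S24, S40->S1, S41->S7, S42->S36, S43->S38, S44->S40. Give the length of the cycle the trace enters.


Trace from S0 until a state repeats:
  S0 -> S27 -> S32 -> S24 -> S4 -> S8 -> S38 -> S8
S8 first seen at step 5, revisited at step 7.
Cycle length = 7 - 5 = 2

2


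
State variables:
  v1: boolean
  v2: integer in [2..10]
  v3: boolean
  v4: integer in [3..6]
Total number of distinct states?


State space = product of domain sizes of all variables.
Domain sizes:
  v1 (boolean): 2
  v2 (integer in [2..10]): 9
  v3 (boolean): 2
  v4 (integer in [3..6]): 4
Product = 2 * 9 * 2 * 4 = 144

144


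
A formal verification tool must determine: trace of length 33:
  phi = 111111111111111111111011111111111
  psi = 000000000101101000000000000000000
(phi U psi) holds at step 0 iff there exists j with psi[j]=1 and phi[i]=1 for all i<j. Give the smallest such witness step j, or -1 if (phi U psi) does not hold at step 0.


(phi U psi) at 0: need smallest j with psi[j]=1 and phi[i]=1 for all i in [0,j).
Scan from step 0:
  step 0: phi=1, psi=0 -> continue
  step 1: phi=1, psi=0 -> continue
  step 2: phi=1, psi=0 -> continue
  step 3: phi=1, psi=0 -> continue
  step 9: psi=1 and phi held for [0,9) -> witness found
Witness step = 9

9


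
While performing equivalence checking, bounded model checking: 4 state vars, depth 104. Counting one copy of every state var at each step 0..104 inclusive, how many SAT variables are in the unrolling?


BMC unrolls to depth k, creating one copy of each state var for steps 0..k.
Step count = 104 + 1 = 105 (steps 0 through 104)
Vars per step = 4
Total = 4 * 105 = 420

420


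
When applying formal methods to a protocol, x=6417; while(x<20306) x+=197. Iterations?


Step 1: x goes from 6417 toward 20306 by 197; the body runs while x<20306, so iterations = ceil((bound-start)/step)
Step 2: Distance=13889
Step 3: ceil(13889/197)=71

71


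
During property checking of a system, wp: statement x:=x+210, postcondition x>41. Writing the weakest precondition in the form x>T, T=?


Formula: wp(x:=E, P) = P[E/x] (substitute E for x in postcondition)
Step 1: Postcondition: x>41
Step 2: Substitute x+210 for x: x+210>41
Step 3: Solve for x: x > 41-210 = -169

-169


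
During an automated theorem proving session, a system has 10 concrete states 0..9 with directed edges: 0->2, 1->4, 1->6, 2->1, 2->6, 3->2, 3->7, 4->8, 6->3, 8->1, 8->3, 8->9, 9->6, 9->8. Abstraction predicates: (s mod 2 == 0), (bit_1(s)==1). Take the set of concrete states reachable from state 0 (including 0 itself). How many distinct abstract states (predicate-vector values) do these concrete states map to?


BFS from 0:
Concrete reachable: {0, 1, 2, 3, 4, 6, 7, 8, 9}
Abstract via predicates (s mod 2 == 0), (bit_1(s)==1):
  (0,0) <- {1, 9}
  (0,1) <- {3, 7}
  (1,0) <- {0, 4, 8}
  (1,1) <- {2, 6}
Distinct abstract states = 4

4


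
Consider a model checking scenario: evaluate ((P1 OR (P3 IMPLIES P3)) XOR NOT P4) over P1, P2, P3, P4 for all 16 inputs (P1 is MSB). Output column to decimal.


Formula: ((P1 OR (P3 IMPLIES P3)) XOR NOT P4) over P1, P2, P3, P4 (16 rows)
Evaluate each row (bits = P1,P2,P3,P4, MSB first):
  row 0 [0000]: ((0 OR (0 IMPLIES 0)) XOR NOT 0) -> 0
  row 1 [0001]: ((0 OR (0 IMPLIES 0)) XOR NOT 1) -> 1
  row 2 [0010]: ((0 OR (1 IMPLIES 1)) XOR NOT 0) -> 0
  row 3 [0011]: ((0 OR (1 IMPLIES 1)) XOR NOT 1) -> 1
  row 4 [0100]: ((0 OR (0 IMPLIES 0)) XOR NOT 0) -> 0
  row 5 [0101]: ((0 OR (0 IMPLIES 0)) XOR NOT 1) -> 1
  row 6 [0110]: ((0 OR (1 IMPLIES 1)) XOR NOT 0) -> 0
  row 7 [0111]: ((0 OR (1 IMPLIES 1)) XOR NOT 1) -> 1
  row 8 [1000]: ((1 OR (0 IMPLIES 0)) XOR NOT 0) -> 0
  row 9 [1001]: ((1 OR (0 IMPLIES 0)) XOR NOT 1) -> 1
  row 10 [1010]: ((1 OR (1 IMPLIES 1)) XOR NOT 0) -> 0
  row 11 [1011]: ((1 OR (1 IMPLIES 1)) XOR NOT 1) -> 1
  row 12 [1100]: ((1 OR (0 IMPLIES 0)) XOR NOT 0) -> 0
  row 13 [1101]: ((1 OR (0 IMPLIES 0)) XOR NOT 1) -> 1
  row 14 [1110]: ((1 OR (1 IMPLIES 1)) XOR NOT 0) -> 0
  row 15 [1111]: ((1 OR (1 IMPLIES 1)) XOR NOT 1) -> 1
Full result column, 4 rows per line (P1,P2 fixed per line; P3,P4 runs 00..11 left to right):
  rows 0-3 [P1,P2=00]: 0101  = hex 5
  rows 4-7 [P1,P2=01]: 0101  = hex 5
  rows 8-11 [P1,P2=10]: 0101  = hex 5
  rows 12-15 [P1,P2=11]: 0101  = hex 5
Output column (row 0 .. row 15) = 0101010101010101
Output column grouped in 4s = 0101 0101 0101 0101 = 0x5555
Convert to decimal digit by digit (value = value*16 + digit):
  5 -> 5
  5*16 + 5 = 85
  85*16 + 5 = 1365
  1365*16 + 5 = 21845
Decimal = 21845

21845


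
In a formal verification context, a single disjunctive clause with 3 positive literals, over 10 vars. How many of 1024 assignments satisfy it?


Step 1: Total=2^10=1024
Step 2: Unsat when all 3 false: 2^7=128
Step 3: Sat=1024-128=896

896


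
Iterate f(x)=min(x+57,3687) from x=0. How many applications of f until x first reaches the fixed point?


Step 1: x=0, cap=3687, increment=57
Step 2: x grows by 57 each step until capped at 3687; fixed point is x=3687
Step 3: iterations = ceil(3687/57) = 65

65


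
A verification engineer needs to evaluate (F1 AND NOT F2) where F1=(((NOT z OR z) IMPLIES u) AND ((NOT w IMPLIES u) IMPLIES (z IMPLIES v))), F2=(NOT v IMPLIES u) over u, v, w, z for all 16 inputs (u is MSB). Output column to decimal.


F1 = (((NOT z OR z) IMPLIES u) AND ((NOT w IMPLIES u) IMPLIES (z IMPLIES v)))
F2 = (NOT v IMPLIES u)
Counterexample to F1=>F2 is where F1=1 and F2=0.
Evaluate each row (bits = u,v,w,z, MSB first):
  row 0 [0000]: F1=0 F2=0 -> F1&~F2 -> 0
  row 1 [0001]: F1=0 F2=0 -> F1&~F2 -> 0
  row 2 [0010]: F1=0 F2=0 -> F1&~F2 -> 0
  row 3 [0011]: F1=0 F2=0 -> F1&~F2 -> 0
  row 4 [0100]: F1=0 F2=1 -> F1&~F2 -> 0
  row 5 [0101]: F1=0 F2=1 -> F1&~F2 -> 0
  row 6 [0110]: F1=0 F2=1 -> F1&~F2 -> 0
  row 7 [0111]: F1=0 F2=1 -> F1&~F2 -> 0
  row 8 [1000]: F1=1 F2=1 -> F1&~F2 -> 0
  row 9 [1001]: F1=0 F2=1 -> F1&~F2 -> 0
  row 10 [1010]: F1=1 F2=1 -> F1&~F2 -> 0
  row 11 [1011]: F1=0 F2=1 -> F1&~F2 -> 0
  row 12 [1100]: F1=1 F2=1 -> F1&~F2 -> 0
  row 13 [1101]: F1=1 F2=1 -> F1&~F2 -> 0
  row 14 [1110]: F1=1 F2=1 -> F1&~F2 -> 0
  row 15 [1111]: F1=1 F2=1 -> F1&~F2 -> 0
Full result column, 4 rows per line (u,v fixed per line; w,z runs 00..11 left to right):
  rows 0-3 [u,v=00]: 0000  = hex 0
  rows 4-7 [u,v=01]: 0000  = hex 0
  rows 8-11 [u,v=10]: 0000  = hex 0
  rows 12-15 [u,v=11]: 0000  = hex 0
Counterexample vector (row 0 .. row 15) = 0000000000000000
Output column grouped in 4s = 0000 0000 0000 0000 = 0x0000
Convert to decimal digit by digit (value = value*16 + digit):
  0 -> 0
  0*16 + 0 = 0
  0*16 + 0 = 0
  0*16 + 0 = 0
Decimal = 0

0


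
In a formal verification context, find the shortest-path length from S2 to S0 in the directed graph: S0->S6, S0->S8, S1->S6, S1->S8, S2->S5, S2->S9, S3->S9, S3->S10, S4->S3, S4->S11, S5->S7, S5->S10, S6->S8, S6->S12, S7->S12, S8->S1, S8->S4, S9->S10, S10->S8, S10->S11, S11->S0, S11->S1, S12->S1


BFS layer-by-layer from S2:
  dist 0: {S2}
  dist 1: {S5, S9}
  dist 2: {S7, S10}
  dist 3: {S8, S11, S12}
  dist 4: {S0, S1, S4}
  -> S0 reached at distance 4
Shortest path length = 4

4


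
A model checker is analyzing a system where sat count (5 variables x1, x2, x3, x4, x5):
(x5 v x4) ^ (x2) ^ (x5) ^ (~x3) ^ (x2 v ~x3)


CNF with 5 clauses over 5 vars (32 assignments).
An assignment satisfies CNF iff every clause has >=1 true literal.
Check each row (bits = x1,x2,x3,x4,x5; clause T/F shown):
  row 0 [00000]: clauses=FFFTT -> 0
  row 1 [00001]: clauses=TFTTT -> 0
  row 2 [00010]: clauses=TFFTT -> 0
  row 3 [00011]: clauses=TFTTT -> 0
  row 4 [00100]: clauses=FFFFF -> 0
  row 5 [00101]: clauses=TFTFF -> 0
  row 6 [00110]: clauses=TFFFF -> 0
  row 7 [00111]: clauses=TFTFF -> 0
  row 8 [01000]: clauses=FTFTT -> 0
  row 9 [01001]: clauses=TTTTT -> 1
  row 10 [01010]: clauses=TTFTT -> 0
  row 11 [01011]: clauses=TTTTT -> 1
  row 12 [01100]: clauses=FTFFT -> 0
  row 13 [01101]: clauses=TTTFT -> 0
  row 14 [01110]: clauses=TTFFT -> 0
  row 15 [01111]: clauses=TTTFT -> 0
  row 16 [10000]: clauses=FFFTT -> 0
  row 17 [10001]: clauses=TFTTT -> 0
  row 18 [10010]: clauses=TFFTT -> 0
  row 19 [10011]: clauses=TFTTT -> 0
  row 20 [10100]: clauses=FFFFF -> 0
  row 21 [10101]: clauses=TFTFF -> 0
  row 22 [10110]: clauses=TFFFF -> 0
  row 23 [10111]: clauses=TFTFF -> 0
  row 24 [11000]: clauses=FTFTT -> 0
  row 25 [11001]: clauses=TTTTT -> 1
  row 26 [11010]: clauses=TTFTT -> 0
  row 27 [11011]: clauses=TTTTT -> 1
  row 28 [11100]: clauses=FTFFT -> 0
  row 29 [11101]: clauses=TTTFT -> 0
  row 30 [11110]: clauses=TTFFT -> 0
  row 31 [11111]: clauses=TTTFT -> 0
Full result column, 8 rows per line (x1,x2 fixed per line; x3,x4,x5 runs 000..111 left to right):
  rows 0-7 [x1,x2=00]: 00000000  (ones: 0)
  rows 8-15 [x1,x2=01]: 01010000  (ones: 2)
  rows 16-23 [x1,x2=10]: 00000000  (ones: 0)
  rows 24-31 [x1,x2=11]: 01010000  (ones: 2)
Satisfying assignments = 0+2+0+2 = 4

4


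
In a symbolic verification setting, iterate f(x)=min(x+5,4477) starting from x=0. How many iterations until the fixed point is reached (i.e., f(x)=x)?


Step 1: x=0, cap=4477, increment=5
Step 2: x grows by 5 each step until capped at 4477; fixed point is x=4477
Step 3: iterations = ceil(4477/5) = 896

896


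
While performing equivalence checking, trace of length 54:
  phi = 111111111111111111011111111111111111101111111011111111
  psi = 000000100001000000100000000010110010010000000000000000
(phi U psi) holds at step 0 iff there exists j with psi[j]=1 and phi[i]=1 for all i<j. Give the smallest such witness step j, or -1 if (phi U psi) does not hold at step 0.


(phi U psi) at 0: need smallest j with psi[j]=1 and phi[i]=1 for all i in [0,j).
Scan from step 0:
  step 0: phi=1, psi=0 -> continue
  step 1: phi=1, psi=0 -> continue
  step 2: phi=1, psi=0 -> continue
  step 3: phi=1, psi=0 -> continue
  step 6: psi=1 and phi held for [0,6) -> witness found
Witness step = 6

6


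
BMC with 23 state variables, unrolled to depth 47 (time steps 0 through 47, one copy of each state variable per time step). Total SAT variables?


BMC unrolls to depth k, creating one copy of each state var for steps 0..k.
Step count = 47 + 1 = 48 (steps 0 through 47)
Vars per step = 23
Total = 23 * 48 = 1104

1104


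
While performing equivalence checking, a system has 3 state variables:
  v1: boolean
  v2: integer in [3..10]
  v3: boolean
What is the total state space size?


State space = product of domain sizes of all variables.
Domain sizes:
  v1 (boolean): 2
  v2 (integer in [3..10]): 8
  v3 (boolean): 2
Product = 2 * 8 * 2 = 32

32


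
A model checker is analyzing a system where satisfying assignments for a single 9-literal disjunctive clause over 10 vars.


Step 1: Total=2^10=1024
Step 2: Unsat when all 9 false: 2^1=2
Step 3: Sat=1024-2=1022

1022


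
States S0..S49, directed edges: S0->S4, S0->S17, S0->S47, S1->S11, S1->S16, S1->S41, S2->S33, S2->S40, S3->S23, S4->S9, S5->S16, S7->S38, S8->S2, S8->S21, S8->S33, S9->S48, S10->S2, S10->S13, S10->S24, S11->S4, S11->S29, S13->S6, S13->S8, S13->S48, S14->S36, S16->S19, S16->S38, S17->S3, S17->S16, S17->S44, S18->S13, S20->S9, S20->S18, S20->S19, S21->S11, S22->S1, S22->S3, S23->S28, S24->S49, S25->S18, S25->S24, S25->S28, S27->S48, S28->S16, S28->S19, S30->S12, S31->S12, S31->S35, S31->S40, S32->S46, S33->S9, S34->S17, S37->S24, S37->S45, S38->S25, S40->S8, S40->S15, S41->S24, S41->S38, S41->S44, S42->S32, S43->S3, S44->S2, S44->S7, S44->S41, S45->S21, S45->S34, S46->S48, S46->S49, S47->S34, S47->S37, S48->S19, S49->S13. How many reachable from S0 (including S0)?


BFS from S0:
  layer 0: {S0}
  layer 1: {S4, S17, S47}
  layer 2: {S3, S9, S16, S34, S37, S44}
  layer 3: {S2, S7, S19, S23, S24, S38, S41, S45, S48}
  layer 4: {S21, S25, S28, S33, S40, S49}
  layer 5: {S8, S11, S13, S15, S18}
  layer 6: {S6, S29}
Reachable set: {S0, S2, S3, S4, S6, S7, S8, S9, S11, S13, S15, S16, S17, S18, S19, S21, S23, S24, S25, S28, S29, S33, S34, S37, S38, S40, S41, S44, S45, S47, S48, S49}
Count = 32

32


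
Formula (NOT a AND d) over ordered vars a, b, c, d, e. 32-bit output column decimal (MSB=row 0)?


Formula: (NOT a AND d) over a, b, c, d, e (32 rows)
Evaluate each row (bits = a,b,c,d,e, MSB first):
  row 0 [00000]: (NOT 0 AND 0) -> 0
  row 1 [00001]: (NOT 0 AND 0) -> 0
  row 2 [00010]: (NOT 0 AND 1) -> 1
  row 3 [00011]: (NOT 0 AND 1) -> 1
  row 4 [00100]: (NOT 0 AND 0) -> 0
  row 5 [00101]: (NOT 0 AND 0) -> 0
  row 6 [00110]: (NOT 0 AND 1) -> 1
  row 7 [00111]: (NOT 0 AND 1) -> 1
  row 8 [01000]: (NOT 0 AND 0) -> 0
  row 9 [01001]: (NOT 0 AND 0) -> 0
  row 10 [01010]: (NOT 0 AND 1) -> 1
  row 11 [01011]: (NOT 0 AND 1) -> 1
  row 12 [01100]: (NOT 0 AND 0) -> 0
  row 13 [01101]: (NOT 0 AND 0) -> 0
  row 14 [01110]: (NOT 0 AND 1) -> 1
  row 15 [01111]: (NOT 0 AND 1) -> 1
  row 16 [10000]: (NOT 1 AND 0) -> 0
  row 17 [10001]: (NOT 1 AND 0) -> 0
  row 18 [10010]: (NOT 1 AND 1) -> 0
  row 19 [10011]: (NOT 1 AND 1) -> 0
  row 20 [10100]: (NOT 1 AND 0) -> 0
  row 21 [10101]: (NOT 1 AND 0) -> 0
  row 22 [10110]: (NOT 1 AND 1) -> 0
  row 23 [10111]: (NOT 1 AND 1) -> 0
  row 24 [11000]: (NOT 1 AND 0) -> 0
  row 25 [11001]: (NOT 1 AND 0) -> 0
  row 26 [11010]: (NOT 1 AND 1) -> 0
  row 27 [11011]: (NOT 1 AND 1) -> 0
  row 28 [11100]: (NOT 1 AND 0) -> 0
  row 29 [11101]: (NOT 1 AND 0) -> 0
  row 30 [11110]: (NOT 1 AND 1) -> 0
  row 31 [11111]: (NOT 1 AND 1) -> 0
Full result column, 4 rows per line (a,b,c fixed per line; d,e runs 00..11 left to right):
  rows 0-3 [a,b,c=000]: 0011  = hex 3
  rows 4-7 [a,b,c=001]: 0011  = hex 3
  rows 8-11 [a,b,c=010]: 0011  = hex 3
  rows 12-15 [a,b,c=011]: 0011  = hex 3
  rows 16-19 [a,b,c=100]: 0000  = hex 0
  rows 20-23 [a,b,c=101]: 0000  = hex 0
  rows 24-27 [a,b,c=110]: 0000  = hex 0
  rows 28-31 [a,b,c=111]: 0000  = hex 0
Output column (row 0 .. row 31) = 00110011001100110000000000000000
Output column grouped in 4s = 0011 0011 0011 0011 0000 0000 0000 0000 = 0x33330000
Convert to decimal digit by digit (value = value*16 + digit):
  3 -> 3
  3*16 + 3 = 51
  51*16 + 3 = 819
  819*16 + 3 = 13107
  13107*16 + 0 = 209712
  209712*16 + 0 = 3355392
  3355392*16 + 0 = 53686272
  53686272*16 + 0 = 858980352
Decimal = 858980352

858980352
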